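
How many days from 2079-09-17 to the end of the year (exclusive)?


Day of year: 260 of 365
Remaining = 365 - 260

105 days


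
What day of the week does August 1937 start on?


Target: August 1, 1937
Anchor: Jan 1, 1937. With p = 1937 - 1 = 1936: (p + p//4 - p//100 + p//400) mod 7 = (1936 + 484 - 19 + 4) mod 7 = 2405 mod 7 = 4 -> Friday (Mon=0 ... Sun=6)
Days before August (Jan-Jul): 212 days
Weekday index = (4 + 212) mod 7 = 6

Sunday


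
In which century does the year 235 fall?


Century = (year - 1) // 100 + 1
= (235 - 1) // 100 + 1
= 234 // 100 + 1
= 2 + 1

3rd century


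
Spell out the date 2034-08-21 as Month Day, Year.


ISO 2034-08-21 parses as year=2034, month=08, day=21
Month 8 -> August

August 21, 2034


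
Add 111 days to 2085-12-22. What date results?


Start: 2085-12-22, add 111 days
December 2085 has 31 days: 31 - 22 = 9 days to December 31 -> 102 left
January 2086 has 31 days -> 71 left
February 2086 has 28 days -> 43 left
March 2086 has 31 days -> 12 left
April 2086: 12 <= 30 -> lands on April 12

Result: 2086-04-12


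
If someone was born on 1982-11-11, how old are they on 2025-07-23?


Birth: 1982-11-11
Reference: 2025-07-23
Year difference: 2025 - 1982 = 43
Birthday not yet reached in 2025, subtract 1

42 years old


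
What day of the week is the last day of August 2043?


August 2043 has 31 days
Anchor: Jan 1, 2043. With p = 2043 - 1 = 2042: (p + p//4 - p//100 + p//400) mod 7 = (2042 + 510 - 20 + 5) mod 7 = 2537 mod 7 = 3 -> Thursday (Mon=0 ... Sun=6)
Days before August (Jan-Jul): 212; August 1 index = (3 + 212) mod 7 = 5 -> Saturday
Last day offset: 31 - 1 = 30 days
Weekday index = (5 + 30) mod 7 = 0

Monday, August 31


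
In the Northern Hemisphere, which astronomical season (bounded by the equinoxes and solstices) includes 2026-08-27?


Date: August 27
Astronomical Summer (approx.; exact equinox/solstice day varies by year): June 21 to September 21
August 27 falls within the Summer window

Summer


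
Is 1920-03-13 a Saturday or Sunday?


Anchor: Jan 1, 1920. With p = 1920 - 1 = 1919: (p + p//4 - p//100 + p//400) mod 7 = (1919 + 479 - 19 + 4) mod 7 = 2383 mod 7 = 3 -> Thursday (Mon=0 ... Sun=6)
Day of year: 73; offset = 72
Weekday index = (3 + 72) mod 7 = 5 -> Saturday
Weekend days: Saturday, Sunday

Yes


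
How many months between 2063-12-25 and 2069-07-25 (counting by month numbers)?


From December 2063 to July 2069
6 years * 12 = 72 months, minus 5 months = 67

67 months


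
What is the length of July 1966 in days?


July 1966

31 days


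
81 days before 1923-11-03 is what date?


Start: 1923-11-03, subtract 81 days
Back 3 days from November 3 reaches October 31, 1923 -> 78 left
October 1923 has 31 days -> back to September 30, 1923 -> 47 left
September 1923 has 30 days -> back to August 31, 1923 -> 17 left
August 1923: 31 - 17 = 14 -> lands on August 14

Result: 1923-08-14


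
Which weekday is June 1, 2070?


Target: June 1, 2070
Anchor: Jan 1, 2070. With p = 2070 - 1 = 2069: (p + p//4 - p//100 + p//400) mod 7 = (2069 + 517 - 20 + 5) mod 7 = 2571 mod 7 = 2 -> Wednesday (Mon=0 ... Sun=6)
Days before June (Jan-May): 151 days
Weekday index = (2 + 151) mod 7 = 6

Sunday


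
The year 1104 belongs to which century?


Century = (year - 1) // 100 + 1
= (1104 - 1) // 100 + 1
= 1103 // 100 + 1
= 11 + 1

12th century


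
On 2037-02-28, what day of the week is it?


Date: February 28, 2037
Anchor: Jan 1, 2037. With p = 2037 - 1 = 2036: (p + p//4 - p//100 + p//400) mod 7 = (2036 + 509 - 20 + 5) mod 7 = 2530 mod 7 = 3 -> Thursday (Mon=0 ... Sun=6)
Days before February (Jan): 31; offset = 31 + 28 - 1 = 58
Weekday index = (3 + 58) mod 7 = 5

Day of the week: Saturday


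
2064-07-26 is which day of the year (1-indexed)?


Date: July 26, 2064
Days in months 1 through 6: 182
Plus 26 days in July

Day of year: 208


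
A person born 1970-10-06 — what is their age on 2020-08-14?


Birth: 1970-10-06
Reference: 2020-08-14
Year difference: 2020 - 1970 = 50
Birthday not yet reached in 2020, subtract 1

49 years old


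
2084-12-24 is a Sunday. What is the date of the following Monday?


Current: Sunday
Target: Monday
Days ahead: 1

Next Monday: 2084-12-25


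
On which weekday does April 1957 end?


April 1957 has 30 days
Anchor: Jan 1, 1957. With p = 1957 - 1 = 1956: (p + p//4 - p//100 + p//400) mod 7 = (1956 + 489 - 19 + 4) mod 7 = 2430 mod 7 = 1 -> Tuesday (Mon=0 ... Sun=6)
Days before April (Jan-Mar): 90; April 1 index = (1 + 90) mod 7 = 0 -> Monday
Last day offset: 30 - 1 = 29 days
Weekday index = (0 + 29) mod 7 = 1

Tuesday, April 30


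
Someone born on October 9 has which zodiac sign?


Date: October 9
Conventional tropical zodiac dates: Libra from September 23 onward; Scorpio starts October 23
October 9 falls within the Libra range

Libra


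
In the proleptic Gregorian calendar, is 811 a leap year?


Gregorian leap year rule: divisible by 4, but not by 100, unless also by 400.
811 is not divisible by 4 -> not a leap year

No


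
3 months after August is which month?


August is month 8
8 + 3 = 11

November


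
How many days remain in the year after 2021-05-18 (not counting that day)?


Day of year: 138 of 365
Remaining = 365 - 138

227 days


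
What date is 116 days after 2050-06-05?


Start: 2050-06-05, add 116 days
June 2050 has 30 days: 30 - 5 = 25 days to June 30 -> 91 left
July 2050 has 31 days -> 60 left
August 2050 has 31 days -> 29 left
September 2050: 29 <= 30 -> lands on September 29

Result: 2050-09-29


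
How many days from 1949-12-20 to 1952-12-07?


From 1949-12-20 to 1952-12-07
1949-12-20: days before December = 31 + 28 + 31 + 30 + 31 + 30 + 31 + 31 + 30 + 31 + 30 = 334 (1949 is not a leap year); day of year = 334 + 20 = 354
1952-12-07: days before December = 31 + 29 + 31 + 30 + 31 + 30 + 31 + 31 + 30 + 31 + 30 = 335 (1952 is a leap year); day of year = 335 + 7 = 342
Rest of 1949: 365 - 354 = 11
Full years 1950 (365), 1951 (365): 730
Total = 11 + 730 + 342 = 1083

1083 days


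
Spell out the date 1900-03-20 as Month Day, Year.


ISO 1900-03-20 parses as year=1900, month=03, day=20
Month 3 -> March

March 20, 1900


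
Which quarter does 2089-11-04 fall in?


Month: November (month 11)
Q1: Jan-Mar, Q2: Apr-Jun, Q3: Jul-Sep, Q4: Oct-Dec

Q4


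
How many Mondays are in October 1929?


October 1929 has 31 days
Anchor: Jan 1, 1929. With p = 1929 - 1 = 1928: (p + p//4 - p//100 + p//400) mod 7 = (1928 + 482 - 19 + 4) mod 7 = 2395 mod 7 = 1 -> Tuesday (Mon=0 ... Sun=6)
Days before October (Jan-Sep): 273; October 1 index = (1 + 273) mod 7 = 1 -> Tuesday
First Monday is October 7
Mondays: 7, 14, 21, 28

4 Mondays


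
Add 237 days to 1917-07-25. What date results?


Start: 1917-07-25, add 237 days
July 1917 has 31 days: 31 - 25 = 6 days to July 31 -> 231 left
August 1917 has 31 days -> 200 left
September 1917 has 30 days -> 170 left
October 1917 has 31 days -> 139 left
November 1917 has 30 days -> 109 left
December 1917 has 31 days -> 78 left
January 1918 has 31 days -> 47 left
February 1918 has 28 days -> 19 left
March 1918: 19 <= 31 -> lands on March 19

Result: 1918-03-19


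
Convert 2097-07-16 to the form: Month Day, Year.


ISO 2097-07-16 parses as year=2097, month=07, day=16
Month 7 -> July

July 16, 2097


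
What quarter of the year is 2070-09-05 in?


Month: September (month 9)
Q1: Jan-Mar, Q2: Apr-Jun, Q3: Jul-Sep, Q4: Oct-Dec

Q3


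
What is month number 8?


Month 8 of 12

August


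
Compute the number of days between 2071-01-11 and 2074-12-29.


From 2071-01-11 to 2074-12-29
2071-01-11: day of year = 11
2074-12-29: days before December = 31 + 28 + 31 + 30 + 31 + 30 + 31 + 31 + 30 + 31 + 30 = 334 (2074 is not a leap year); day of year = 334 + 29 = 363
Rest of 2071: 365 - 11 = 354
Full years 2072 (366), 2073 (365): 731
Total = 354 + 731 + 363 = 1448

1448 days


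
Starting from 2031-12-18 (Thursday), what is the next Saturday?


Current: Thursday
Target: Saturday
Days ahead: 2

Next Saturday: 2031-12-20


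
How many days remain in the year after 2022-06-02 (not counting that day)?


Day of year: 153 of 365
Remaining = 365 - 153

212 days


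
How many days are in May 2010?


May 2010

31 days


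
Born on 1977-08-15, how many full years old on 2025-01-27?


Birth: 1977-08-15
Reference: 2025-01-27
Year difference: 2025 - 1977 = 48
Birthday not yet reached in 2025, subtract 1

47 years old


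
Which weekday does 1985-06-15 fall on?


Date: June 15, 1985
Anchor: Jan 1, 1985. With p = 1985 - 1 = 1984: (p + p//4 - p//100 + p//400) mod 7 = (1984 + 496 - 19 + 4) mod 7 = 2465 mod 7 = 1 -> Tuesday (Mon=0 ... Sun=6)
Days before June (Jan-May): 151; offset = 151 + 15 - 1 = 165
Weekday index = (1 + 165) mod 7 = 5

Day of the week: Saturday


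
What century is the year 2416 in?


Century = (year - 1) // 100 + 1
= (2416 - 1) // 100 + 1
= 2415 // 100 + 1
= 24 + 1

25th century


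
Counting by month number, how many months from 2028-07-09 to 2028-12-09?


From July 2028 to December 2028
0 years * 12 = 0 months, plus 5 months = 5

5 months


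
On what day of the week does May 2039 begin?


Target: May 1, 2039
Anchor: Jan 1, 2039. With p = 2039 - 1 = 2038: (p + p//4 - p//100 + p//400) mod 7 = (2038 + 509 - 20 + 5) mod 7 = 2532 mod 7 = 5 -> Saturday (Mon=0 ... Sun=6)
Days before May (Jan-Apr): 120 days
Weekday index = (5 + 120) mod 7 = 6

Sunday


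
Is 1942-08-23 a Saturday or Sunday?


Anchor: Jan 1, 1942. With p = 1942 - 1 = 1941: (p + p//4 - p//100 + p//400) mod 7 = (1941 + 485 - 19 + 4) mod 7 = 2411 mod 7 = 3 -> Thursday (Mon=0 ... Sun=6)
Day of year: 235; offset = 234
Weekday index = (3 + 234) mod 7 = 6 -> Sunday
Weekend days: Saturday, Sunday

Yes


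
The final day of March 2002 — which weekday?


March 2002 has 31 days
Anchor: Jan 1, 2002. With p = 2002 - 1 = 2001: (p + p//4 - p//100 + p//400) mod 7 = (2001 + 500 - 20 + 5) mod 7 = 2486 mod 7 = 1 -> Tuesday (Mon=0 ... Sun=6)
Days before March (Jan-Feb): 59; March 1 index = (1 + 59) mod 7 = 4 -> Friday
Last day offset: 31 - 1 = 30 days
Weekday index = (4 + 30) mod 7 = 6

Sunday, March 31


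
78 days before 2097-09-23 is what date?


Start: 2097-09-23, subtract 78 days
Back 23 days from September 23 reaches August 31, 2097 -> 55 left
August 2097 has 31 days -> back to July 31, 2097 -> 24 left
July 2097: 31 - 24 = 7 -> lands on July 7

Result: 2097-07-07


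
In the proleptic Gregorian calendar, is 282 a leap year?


Gregorian leap year rule: divisible by 4, but not by 100, unless also by 400.
282 is not divisible by 4 -> not a leap year

No


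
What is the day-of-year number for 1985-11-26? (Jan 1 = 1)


Date: November 26, 1985
Days in months 1 through 10: 304
Plus 26 days in November

Day of year: 330


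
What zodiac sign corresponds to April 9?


Date: April 9
Conventional tropical zodiac dates: Aries from March 21 onward; Taurus starts April 20
April 9 falls within the Aries range

Aries


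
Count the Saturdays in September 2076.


September 2076 has 30 days
Anchor: Jan 1, 2076. With p = 2076 - 1 = 2075: (p + p//4 - p//100 + p//400) mod 7 = (2075 + 518 - 20 + 5) mod 7 = 2578 mod 7 = 2 -> Wednesday (Mon=0 ... Sun=6)
Days before September (Jan-Aug): 244; September 1 index = (2 + 244) mod 7 = 1 -> Tuesday
First Saturday is September 5
Saturdays: 5, 12, 19, 26

4 Saturdays


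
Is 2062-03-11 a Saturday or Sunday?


Anchor: Jan 1, 2062. With p = 2062 - 1 = 2061: (p + p//4 - p//100 + p//400) mod 7 = (2061 + 515 - 20 + 5) mod 7 = 2561 mod 7 = 6 -> Sunday (Mon=0 ... Sun=6)
Day of year: 70; offset = 69
Weekday index = (6 + 69) mod 7 = 5 -> Saturday
Weekend days: Saturday, Sunday

Yes


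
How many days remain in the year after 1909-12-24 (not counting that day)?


Day of year: 358 of 365
Remaining = 365 - 358

7 days


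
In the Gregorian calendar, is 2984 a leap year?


Gregorian leap year rule: divisible by 4, but not by 100, unless also by 400.
2984 is divisible by 4 but not 100 -> leap year

Yes


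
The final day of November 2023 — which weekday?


November 2023 has 30 days
Anchor: Jan 1, 2023. With p = 2023 - 1 = 2022: (p + p//4 - p//100 + p//400) mod 7 = (2022 + 505 - 20 + 5) mod 7 = 2512 mod 7 = 6 -> Sunday (Mon=0 ... Sun=6)
Days before November (Jan-Oct): 304; November 1 index = (6 + 304) mod 7 = 2 -> Wednesday
Last day offset: 30 - 1 = 29 days
Weekday index = (2 + 29) mod 7 = 3

Thursday, November 30


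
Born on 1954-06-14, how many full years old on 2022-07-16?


Birth: 1954-06-14
Reference: 2022-07-16
Year difference: 2022 - 1954 = 68

68 years old


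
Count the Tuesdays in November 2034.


November 2034 has 30 days
Anchor: Jan 1, 2034. With p = 2034 - 1 = 2033: (p + p//4 - p//100 + p//400) mod 7 = (2033 + 508 - 20 + 5) mod 7 = 2526 mod 7 = 6 -> Sunday (Mon=0 ... Sun=6)
Days before November (Jan-Oct): 304; November 1 index = (6 + 304) mod 7 = 2 -> Wednesday
First Tuesday is November 7
Tuesdays: 7, 14, 21, 28

4 Tuesdays


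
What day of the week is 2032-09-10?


Date: September 10, 2032
Anchor: Jan 1, 2032. With p = 2032 - 1 = 2031: (p + p//4 - p//100 + p//400) mod 7 = (2031 + 507 - 20 + 5) mod 7 = 2523 mod 7 = 3 -> Thursday (Mon=0 ... Sun=6)
Days before September (Jan-Aug): 244; offset = 244 + 10 - 1 = 253
Weekday index = (3 + 253) mod 7 = 4

Day of the week: Friday


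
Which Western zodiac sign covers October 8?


Date: October 8
Conventional tropical zodiac dates: Libra from September 23 onward; Scorpio starts October 23
October 8 falls within the Libra range

Libra


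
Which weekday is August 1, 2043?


Target: August 1, 2043
Anchor: Jan 1, 2043. With p = 2043 - 1 = 2042: (p + p//4 - p//100 + p//400) mod 7 = (2042 + 510 - 20 + 5) mod 7 = 2537 mod 7 = 3 -> Thursday (Mon=0 ... Sun=6)
Days before August (Jan-Jul): 212 days
Weekday index = (3 + 212) mod 7 = 5

Saturday


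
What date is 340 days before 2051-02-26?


Start: 2051-02-26, subtract 340 days
Back 26 days from February 26 reaches January 31, 2051 -> 314 left
January 2051 has 31 days -> back to December 31, 2050 -> 283 left
December 2050 has 31 days -> back to November 30, 2050 -> 252 left
November 2050 has 30 days -> back to October 31, 2050 -> 222 left
October 2050 has 31 days -> back to September 30, 2050 -> 191 left
September 2050 has 30 days -> back to August 31, 2050 -> 161 left
August 2050 has 31 days -> back to July 31, 2050 -> 130 left
July 2050 has 31 days -> back to June 30, 2050 -> 99 left
June 2050 has 30 days -> back to May 31, 2050 -> 69 left
May 2050 has 31 days -> back to April 30, 2050 -> 38 left
April 2050 has 30 days -> back to March 31, 2050 -> 8 left
March 2050: 31 - 8 = 23 -> lands on March 23

Result: 2050-03-23


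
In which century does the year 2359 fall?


Century = (year - 1) // 100 + 1
= (2359 - 1) // 100 + 1
= 2358 // 100 + 1
= 23 + 1

24th century


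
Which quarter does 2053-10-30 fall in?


Month: October (month 10)
Q1: Jan-Mar, Q2: Apr-Jun, Q3: Jul-Sep, Q4: Oct-Dec

Q4


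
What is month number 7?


Month 7 of 12

July


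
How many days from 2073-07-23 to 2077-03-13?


From 2073-07-23 to 2077-03-13
2073-07-23: days before July = 31 + 28 + 31 + 30 + 31 + 30 = 181 (2073 is not a leap year); day of year = 181 + 23 = 204
2077-03-13: days before March = 31 + 28 = 59 (2077 is not a leap year); day of year = 59 + 13 = 72
Rest of 2073: 365 - 204 = 161
Full years 2074 (365), 2075 (365), 2076 (366): 1096
Total = 161 + 1096 + 72 = 1329

1329 days


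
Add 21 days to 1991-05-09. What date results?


Start: 1991-05-09, add 21 days
May 1991 has 31 days; 9 + 21 = 30 stays within May

Result: 1991-05-30


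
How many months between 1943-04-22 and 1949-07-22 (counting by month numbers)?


From April 1943 to July 1949
6 years * 12 = 72 months, plus 3 months = 75

75 months


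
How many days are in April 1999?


April 1999

30 days


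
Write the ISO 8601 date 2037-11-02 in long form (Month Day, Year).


ISO 2037-11-02 parses as year=2037, month=11, day=02
Month 11 -> November

November 2, 2037


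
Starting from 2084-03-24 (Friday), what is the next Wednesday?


Current: Friday
Target: Wednesday
Days ahead: 5

Next Wednesday: 2084-03-29


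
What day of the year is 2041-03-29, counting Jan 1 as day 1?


Date: March 29, 2041
Days in months 1 through 2: 59
Plus 29 days in March

Day of year: 88


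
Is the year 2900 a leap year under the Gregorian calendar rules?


Gregorian leap year rule: divisible by 4, but not by 100, unless also by 400.
2900 is divisible by 100 but not 400 -> not a leap year

No


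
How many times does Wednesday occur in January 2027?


January 2027 has 31 days
Anchor: Jan 1, 2027. With p = 2027 - 1 = 2026: (p + p//4 - p//100 + p//400) mod 7 = (2026 + 506 - 20 + 5) mod 7 = 2517 mod 7 = 4 -> Friday (Mon=0 ... Sun=6)
January 1 is the anchor itself -> Friday
First Wednesday is January 6
Wednesdays: 6, 13, 20, 27

4 Wednesdays


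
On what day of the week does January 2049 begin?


Target: January 1, 2049
Anchor: Jan 1, 2049. With p = 2049 - 1 = 2048: (p + p//4 - p//100 + p//400) mod 7 = (2048 + 512 - 20 + 5) mod 7 = 2545 mod 7 = 4 -> Friday (Mon=0 ... Sun=6)
Offset from anchor: 0 days
Weekday index = (4 + 0) mod 7 = 4

Friday


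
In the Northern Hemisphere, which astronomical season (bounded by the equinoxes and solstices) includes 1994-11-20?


Date: November 20
Astronomical Autumn (approx.; exact equinox/solstice day varies by year): September 22 to December 20
November 20 falls within the Autumn window

Autumn


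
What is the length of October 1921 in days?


October 1921

31 days


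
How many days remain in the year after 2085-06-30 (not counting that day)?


Day of year: 181 of 365
Remaining = 365 - 181

184 days


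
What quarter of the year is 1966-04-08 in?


Month: April (month 4)
Q1: Jan-Mar, Q2: Apr-Jun, Q3: Jul-Sep, Q4: Oct-Dec

Q2


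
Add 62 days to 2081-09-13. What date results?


Start: 2081-09-13, add 62 days
September 2081 has 30 days: 30 - 13 = 17 days to September 30 -> 45 left
October 2081 has 31 days -> 14 left
November 2081: 14 <= 30 -> lands on November 14

Result: 2081-11-14


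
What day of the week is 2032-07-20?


Date: July 20, 2032
Anchor: Jan 1, 2032. With p = 2032 - 1 = 2031: (p + p//4 - p//100 + p//400) mod 7 = (2031 + 507 - 20 + 5) mod 7 = 2523 mod 7 = 3 -> Thursday (Mon=0 ... Sun=6)
Days before July (Jan-Jun): 182; offset = 182 + 20 - 1 = 201
Weekday index = (3 + 201) mod 7 = 1

Day of the week: Tuesday


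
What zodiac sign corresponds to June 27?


Date: June 27
Conventional tropical zodiac dates: Cancer from June 21 onward; Leo starts July 23
June 27 falls within the Cancer range

Cancer


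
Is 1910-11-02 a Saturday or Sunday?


Anchor: Jan 1, 1910. With p = 1910 - 1 = 1909: (p + p//4 - p//100 + p//400) mod 7 = (1909 + 477 - 19 + 4) mod 7 = 2371 mod 7 = 5 -> Saturday (Mon=0 ... Sun=6)
Day of year: 306; offset = 305
Weekday index = (5 + 305) mod 7 = 2 -> Wednesday
Weekend days: Saturday, Sunday

No


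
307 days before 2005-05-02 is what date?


Start: 2005-05-02, subtract 307 days
Back 2 days from May 2 reaches April 30, 2005 -> 305 left
April 2005 has 30 days -> back to March 31, 2005 -> 275 left
March 2005 has 31 days -> back to February 28, 2005 -> 244 left
February 2005 has 28 days -> back to January 31, 2005 -> 216 left
January 2005 has 31 days -> back to December 31, 2004 -> 185 left
December 2004 has 31 days -> back to November 30, 2004 -> 154 left
November 2004 has 30 days -> back to October 31, 2004 -> 124 left
October 2004 has 31 days -> back to September 30, 2004 -> 93 left
September 2004 has 30 days -> back to August 31, 2004 -> 63 left
August 2004 has 31 days -> back to July 31, 2004 -> 32 left
July 2004 has 31 days -> back to June 30, 2004 -> 1 left
June 2004: 30 - 1 = 29 -> lands on June 29

Result: 2004-06-29


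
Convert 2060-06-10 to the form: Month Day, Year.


ISO 2060-06-10 parses as year=2060, month=06, day=10
Month 6 -> June

June 10, 2060


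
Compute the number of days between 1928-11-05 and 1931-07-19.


From 1928-11-05 to 1931-07-19
1928-11-05: days before November = 31 + 29 + 31 + 30 + 31 + 30 + 31 + 31 + 30 + 31 = 305 (1928 is a leap year); day of year = 305 + 5 = 310
1931-07-19: days before July = 31 + 28 + 31 + 30 + 31 + 30 = 181 (1931 is not a leap year); day of year = 181 + 19 = 200
Rest of 1928: 366 - 310 = 56
Full years 1929 (365), 1930 (365): 730
Total = 56 + 730 + 200 = 986

986 days


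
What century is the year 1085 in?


Century = (year - 1) // 100 + 1
= (1085 - 1) // 100 + 1
= 1084 // 100 + 1
= 10 + 1

11th century


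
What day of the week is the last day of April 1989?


April 1989 has 30 days
Anchor: Jan 1, 1989. With p = 1989 - 1 = 1988: (p + p//4 - p//100 + p//400) mod 7 = (1988 + 497 - 19 + 4) mod 7 = 2470 mod 7 = 6 -> Sunday (Mon=0 ... Sun=6)
Days before April (Jan-Mar): 90; April 1 index = (6 + 90) mod 7 = 5 -> Saturday
Last day offset: 30 - 1 = 29 days
Weekday index = (5 + 29) mod 7 = 6

Sunday, April 30


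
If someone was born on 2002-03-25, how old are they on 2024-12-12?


Birth: 2002-03-25
Reference: 2024-12-12
Year difference: 2024 - 2002 = 22

22 years old


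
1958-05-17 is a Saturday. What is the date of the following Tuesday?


Current: Saturday
Target: Tuesday
Days ahead: 3

Next Tuesday: 1958-05-20


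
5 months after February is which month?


February is month 2
2 + 5 = 7

July


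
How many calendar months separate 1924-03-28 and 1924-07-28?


From March 1924 to July 1924
0 years * 12 = 0 months, plus 4 months = 4

4 months


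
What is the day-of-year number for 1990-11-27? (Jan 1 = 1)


Date: November 27, 1990
Days in months 1 through 10: 304
Plus 27 days in November

Day of year: 331


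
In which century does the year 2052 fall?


Century = (year - 1) // 100 + 1
= (2052 - 1) // 100 + 1
= 2051 // 100 + 1
= 20 + 1

21st century


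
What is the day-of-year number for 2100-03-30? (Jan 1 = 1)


Date: March 30, 2100
Days in months 1 through 2: 59
Plus 30 days in March

Day of year: 89


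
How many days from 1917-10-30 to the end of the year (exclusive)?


Day of year: 303 of 365
Remaining = 365 - 303

62 days


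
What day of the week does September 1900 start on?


Target: September 1, 1900
Anchor: Jan 1, 1900. With p = 1900 - 1 = 1899: (p + p//4 - p//100 + p//400) mod 7 = (1899 + 474 - 18 + 4) mod 7 = 2359 mod 7 = 0 -> Monday (Mon=0 ... Sun=6)
Days before September (Jan-Aug): 243 days
Weekday index = (0 + 243) mod 7 = 5

Saturday


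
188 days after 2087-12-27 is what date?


Start: 2087-12-27, add 188 days
December 2087 has 31 days: 31 - 27 = 4 days to December 31 -> 184 left
January 2088 has 31 days -> 153 left
February 2088 has 29 days -> 124 left
March 2088 has 31 days -> 93 left
April 2088 has 30 days -> 63 left
May 2088 has 31 days -> 32 left
June 2088 has 30 days -> 2 left
July 2088: 2 <= 31 -> lands on July 2

Result: 2088-07-02


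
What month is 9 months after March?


March is month 3
3 + 9 = 12

December


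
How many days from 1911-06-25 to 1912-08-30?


From 1911-06-25 to 1912-08-30
1911-06-25: days before June = 31 + 28 + 31 + 30 + 31 = 151 (1911 is not a leap year); day of year = 151 + 25 = 176
1912-08-30: days before August = 31 + 29 + 31 + 30 + 31 + 30 + 31 = 213 (1912 is a leap year); day of year = 213 + 30 = 243
Rest of 1911: 365 - 176 = 189
Total = 189 + 243 = 432

432 days


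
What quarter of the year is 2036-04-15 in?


Month: April (month 4)
Q1: Jan-Mar, Q2: Apr-Jun, Q3: Jul-Sep, Q4: Oct-Dec

Q2


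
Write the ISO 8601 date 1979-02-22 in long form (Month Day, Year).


ISO 1979-02-22 parses as year=1979, month=02, day=22
Month 2 -> February

February 22, 1979


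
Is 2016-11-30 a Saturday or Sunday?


Anchor: Jan 1, 2016. With p = 2016 - 1 = 2015: (p + p//4 - p//100 + p//400) mod 7 = (2015 + 503 - 20 + 5) mod 7 = 2503 mod 7 = 4 -> Friday (Mon=0 ... Sun=6)
Day of year: 335; offset = 334
Weekday index = (4 + 334) mod 7 = 2 -> Wednesday
Weekend days: Saturday, Sunday

No


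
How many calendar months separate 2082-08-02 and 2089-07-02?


From August 2082 to July 2089
7 years * 12 = 84 months, minus 1 month = 83

83 months


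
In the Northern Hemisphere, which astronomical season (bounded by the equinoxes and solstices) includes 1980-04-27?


Date: April 27
Astronomical Spring (approx.; exact equinox/solstice day varies by year): March 20 to June 20
April 27 falls within the Spring window

Spring


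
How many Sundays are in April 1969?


April 1969 has 30 days
Anchor: Jan 1, 1969. With p = 1969 - 1 = 1968: (p + p//4 - p//100 + p//400) mod 7 = (1968 + 492 - 19 + 4) mod 7 = 2445 mod 7 = 2 -> Wednesday (Mon=0 ... Sun=6)
Days before April (Jan-Mar): 90; April 1 index = (2 + 90) mod 7 = 1 -> Tuesday
First Sunday is April 6
Sundays: 6, 13, 20, 27

4 Sundays


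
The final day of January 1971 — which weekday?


January 1971 has 31 days
Anchor: Jan 1, 1971. With p = 1971 - 1 = 1970: (p + p//4 - p//100 + p//400) mod 7 = (1970 + 492 - 19 + 4) mod 7 = 2447 mod 7 = 4 -> Friday (Mon=0 ... Sun=6)
January 1 is the anchor itself -> Friday
Last day offset: 31 - 1 = 30 days
Weekday index = (4 + 30) mod 7 = 6

Sunday, January 31


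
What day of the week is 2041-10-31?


Date: October 31, 2041
Anchor: Jan 1, 2041. With p = 2041 - 1 = 2040: (p + p//4 - p//100 + p//400) mod 7 = (2040 + 510 - 20 + 5) mod 7 = 2535 mod 7 = 1 -> Tuesday (Mon=0 ... Sun=6)
Days before October (Jan-Sep): 273; offset = 273 + 31 - 1 = 303
Weekday index = (1 + 303) mod 7 = 3

Day of the week: Thursday


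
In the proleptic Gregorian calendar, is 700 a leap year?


Gregorian leap year rule: divisible by 4, but not by 100, unless also by 400.
700 is divisible by 100 but not 400 -> not a leap year

No


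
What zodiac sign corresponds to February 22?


Date: February 22
Conventional tropical zodiac dates: Pisces from February 19 onward; Aries starts March 21
February 22 falls within the Pisces range

Pisces


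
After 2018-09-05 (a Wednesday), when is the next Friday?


Current: Wednesday
Target: Friday
Days ahead: 2

Next Friday: 2018-09-07


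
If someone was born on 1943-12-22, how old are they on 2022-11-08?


Birth: 1943-12-22
Reference: 2022-11-08
Year difference: 2022 - 1943 = 79
Birthday not yet reached in 2022, subtract 1

78 years old


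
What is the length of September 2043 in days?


September 2043

30 days


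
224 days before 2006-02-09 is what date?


Start: 2006-02-09, subtract 224 days
Back 9 days from February 9 reaches January 31, 2006 -> 215 left
January 2006 has 31 days -> back to December 31, 2005 -> 184 left
December 2005 has 31 days -> back to November 30, 2005 -> 153 left
November 2005 has 30 days -> back to October 31, 2005 -> 123 left
October 2005 has 31 days -> back to September 30, 2005 -> 92 left
September 2005 has 30 days -> back to August 31, 2005 -> 62 left
August 2005 has 31 days -> back to July 31, 2005 -> 31 left
July 2005 has 31 days -> back to June 30, 2005 -> 0 left
June 2005: 30 - 0 = 30 -> lands on June 30

Result: 2005-06-30


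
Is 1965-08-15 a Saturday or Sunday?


Anchor: Jan 1, 1965. With p = 1965 - 1 = 1964: (p + p//4 - p//100 + p//400) mod 7 = (1964 + 491 - 19 + 4) mod 7 = 2440 mod 7 = 4 -> Friday (Mon=0 ... Sun=6)
Day of year: 227; offset = 226
Weekday index = (4 + 226) mod 7 = 6 -> Sunday
Weekend days: Saturday, Sunday

Yes


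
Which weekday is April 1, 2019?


Target: April 1, 2019
Anchor: Jan 1, 2019. With p = 2019 - 1 = 2018: (p + p//4 - p//100 + p//400) mod 7 = (2018 + 504 - 20 + 5) mod 7 = 2507 mod 7 = 1 -> Tuesday (Mon=0 ... Sun=6)
Days before April (Jan-Mar): 90 days
Weekday index = (1 + 90) mod 7 = 0

Monday


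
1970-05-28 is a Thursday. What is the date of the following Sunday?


Current: Thursday
Target: Sunday
Days ahead: 3

Next Sunday: 1970-05-31


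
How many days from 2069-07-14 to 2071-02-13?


From 2069-07-14 to 2071-02-13
2069-07-14: days before July = 31 + 28 + 31 + 30 + 31 + 30 = 181 (2069 is not a leap year); day of year = 181 + 14 = 195
2071-02-13: days before February = 31; day of year = 31 + 13 = 44
Rest of 2069: 365 - 195 = 170
Full years 2070 (365): 365
Total = 170 + 365 + 44 = 579

579 days


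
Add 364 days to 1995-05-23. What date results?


Start: 1995-05-23, add 364 days
May 1995 has 31 days: 31 - 23 = 8 days to May 31 -> 356 left
June 1995 has 30 days -> 326 left
July 1995 has 31 days -> 295 left
August 1995 has 31 days -> 264 left
September 1995 has 30 days -> 234 left
October 1995 has 31 days -> 203 left
November 1995 has 30 days -> 173 left
December 1995 has 31 days -> 142 left
January 1996 has 31 days -> 111 left
February 1996 has 29 days -> 82 left
March 1996 has 31 days -> 51 left
April 1996 has 30 days -> 21 left
May 1996: 21 <= 31 -> lands on May 21

Result: 1996-05-21


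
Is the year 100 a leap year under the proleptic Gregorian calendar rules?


Gregorian leap year rule: divisible by 4, but not by 100, unless also by 400.
100 is divisible by 100 but not 400 -> not a leap year

No


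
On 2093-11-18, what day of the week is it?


Date: November 18, 2093
Anchor: Jan 1, 2093. With p = 2093 - 1 = 2092: (p + p//4 - p//100 + p//400) mod 7 = (2092 + 523 - 20 + 5) mod 7 = 2600 mod 7 = 3 -> Thursday (Mon=0 ... Sun=6)
Days before November (Jan-Oct): 304; offset = 304 + 18 - 1 = 321
Weekday index = (3 + 321) mod 7 = 2

Day of the week: Wednesday


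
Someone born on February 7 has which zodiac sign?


Date: February 7
Conventional tropical zodiac dates: Aquarius from January 20 onward; Pisces starts February 19
February 7 falls within the Aquarius range

Aquarius


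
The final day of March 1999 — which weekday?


March 1999 has 31 days
Anchor: Jan 1, 1999. With p = 1999 - 1 = 1998: (p + p//4 - p//100 + p//400) mod 7 = (1998 + 499 - 19 + 4) mod 7 = 2482 mod 7 = 4 -> Friday (Mon=0 ... Sun=6)
Days before March (Jan-Feb): 59; March 1 index = (4 + 59) mod 7 = 0 -> Monday
Last day offset: 31 - 1 = 30 days
Weekday index = (0 + 30) mod 7 = 2

Wednesday, March 31


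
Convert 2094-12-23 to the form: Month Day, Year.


ISO 2094-12-23 parses as year=2094, month=12, day=23
Month 12 -> December

December 23, 2094


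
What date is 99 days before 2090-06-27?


Start: 2090-06-27, subtract 99 days
Back 27 days from June 27 reaches May 31, 2090 -> 72 left
May 2090 has 31 days -> back to April 30, 2090 -> 41 left
April 2090 has 30 days -> back to March 31, 2090 -> 11 left
March 2090: 31 - 11 = 20 -> lands on March 20

Result: 2090-03-20


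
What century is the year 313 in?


Century = (year - 1) // 100 + 1
= (313 - 1) // 100 + 1
= 312 // 100 + 1
= 3 + 1

4th century


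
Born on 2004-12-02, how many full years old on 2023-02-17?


Birth: 2004-12-02
Reference: 2023-02-17
Year difference: 2023 - 2004 = 19
Birthday not yet reached in 2023, subtract 1

18 years old


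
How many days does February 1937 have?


February 1937 (leap year: no)

28 days


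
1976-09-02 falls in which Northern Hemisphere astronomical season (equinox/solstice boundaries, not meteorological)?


Date: September 2
Astronomical Summer (approx.; exact equinox/solstice day varies by year): June 21 to September 21
September 2 falls within the Summer window

Summer


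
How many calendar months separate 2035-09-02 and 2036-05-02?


From September 2035 to May 2036
1 year * 12 = 12 months, minus 4 months = 8

8 months


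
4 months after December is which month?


December is month 12
12 + 4 = 16; wrap: 16 - 12 = 4

April


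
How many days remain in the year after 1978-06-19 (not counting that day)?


Day of year: 170 of 365
Remaining = 365 - 170

195 days


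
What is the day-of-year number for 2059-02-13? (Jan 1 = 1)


Date: February 13, 2059
Days in months 1 through 1: 31
Plus 13 days in February

Day of year: 44


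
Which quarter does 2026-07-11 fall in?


Month: July (month 7)
Q1: Jan-Mar, Q2: Apr-Jun, Q3: Jul-Sep, Q4: Oct-Dec

Q3


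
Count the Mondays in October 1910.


October 1910 has 31 days
Anchor: Jan 1, 1910. With p = 1910 - 1 = 1909: (p + p//4 - p//100 + p//400) mod 7 = (1909 + 477 - 19 + 4) mod 7 = 2371 mod 7 = 5 -> Saturday (Mon=0 ... Sun=6)
Days before October (Jan-Sep): 273; October 1 index = (5 + 273) mod 7 = 5 -> Saturday
First Monday is October 3
Mondays: 3, 10, 17, 24, 31

5 Mondays


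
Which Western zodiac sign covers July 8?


Date: July 8
Conventional tropical zodiac dates: Cancer from June 21 onward; Leo starts July 23
July 8 falls within the Cancer range

Cancer


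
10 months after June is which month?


June is month 6
6 + 10 = 16; wrap: 16 - 12 = 4

April


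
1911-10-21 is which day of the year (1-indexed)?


Date: October 21, 1911
Days in months 1 through 9: 273
Plus 21 days in October

Day of year: 294


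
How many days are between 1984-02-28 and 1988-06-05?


From 1984-02-28 to 1988-06-05
1984-02-28: days before February = 31; day of year = 31 + 28 = 59
1988-06-05: days before June = 31 + 29 + 31 + 30 + 31 = 152 (1988 is a leap year); day of year = 152 + 5 = 157
Rest of 1984: 366 - 59 = 307
Full years 1985 (365), 1986 (365), 1987 (365): 1095
Total = 307 + 1095 + 157 = 1559

1559 days


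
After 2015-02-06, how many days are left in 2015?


Day of year: 37 of 365
Remaining = 365 - 37

328 days


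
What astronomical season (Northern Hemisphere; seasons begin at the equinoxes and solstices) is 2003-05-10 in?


Date: May 10
Astronomical Spring (approx.; exact equinox/solstice day varies by year): March 20 to June 20
May 10 falls within the Spring window

Spring


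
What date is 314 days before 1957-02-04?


Start: 1957-02-04, subtract 314 days
Back 4 days from February 4 reaches January 31, 1957 -> 310 left
January 1957 has 31 days -> back to December 31, 1956 -> 279 left
December 1956 has 31 days -> back to November 30, 1956 -> 248 left
November 1956 has 30 days -> back to October 31, 1956 -> 218 left
October 1956 has 31 days -> back to September 30, 1956 -> 187 left
September 1956 has 30 days -> back to August 31, 1956 -> 157 left
August 1956 has 31 days -> back to July 31, 1956 -> 126 left
July 1956 has 31 days -> back to June 30, 1956 -> 95 left
June 1956 has 30 days -> back to May 31, 1956 -> 65 left
May 1956 has 31 days -> back to April 30, 1956 -> 34 left
April 1956 has 30 days -> back to March 31, 1956 -> 4 left
March 1956: 31 - 4 = 27 -> lands on March 27

Result: 1956-03-27


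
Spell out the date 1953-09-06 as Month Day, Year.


ISO 1953-09-06 parses as year=1953, month=09, day=06
Month 9 -> September

September 6, 1953


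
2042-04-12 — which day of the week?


Date: April 12, 2042
Anchor: Jan 1, 2042. With p = 2042 - 1 = 2041: (p + p//4 - p//100 + p//400) mod 7 = (2041 + 510 - 20 + 5) mod 7 = 2536 mod 7 = 2 -> Wednesday (Mon=0 ... Sun=6)
Days before April (Jan-Mar): 90; offset = 90 + 12 - 1 = 101
Weekday index = (2 + 101) mod 7 = 5

Day of the week: Saturday


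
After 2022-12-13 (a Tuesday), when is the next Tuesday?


Current: Tuesday
Target: Tuesday
Days ahead: 7

Next Tuesday: 2022-12-20


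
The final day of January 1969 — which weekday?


January 1969 has 31 days
Anchor: Jan 1, 1969. With p = 1969 - 1 = 1968: (p + p//4 - p//100 + p//400) mod 7 = (1968 + 492 - 19 + 4) mod 7 = 2445 mod 7 = 2 -> Wednesday (Mon=0 ... Sun=6)
January 1 is the anchor itself -> Wednesday
Last day offset: 31 - 1 = 30 days
Weekday index = (2 + 30) mod 7 = 4

Friday, January 31


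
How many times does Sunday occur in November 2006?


November 2006 has 30 days
Anchor: Jan 1, 2006. With p = 2006 - 1 = 2005: (p + p//4 - p//100 + p//400) mod 7 = (2005 + 501 - 20 + 5) mod 7 = 2491 mod 7 = 6 -> Sunday (Mon=0 ... Sun=6)
Days before November (Jan-Oct): 304; November 1 index = (6 + 304) mod 7 = 2 -> Wednesday
First Sunday is November 5
Sundays: 5, 12, 19, 26

4 Sundays


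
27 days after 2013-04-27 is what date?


Start: 2013-04-27, add 27 days
April 2013 has 30 days: 30 - 27 = 3 days to April 30 -> 24 left
May 2013: 24 <= 31 -> lands on May 24

Result: 2013-05-24


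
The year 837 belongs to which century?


Century = (year - 1) // 100 + 1
= (837 - 1) // 100 + 1
= 836 // 100 + 1
= 8 + 1

9th century


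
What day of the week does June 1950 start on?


Target: June 1, 1950
Anchor: Jan 1, 1950. With p = 1950 - 1 = 1949: (p + p//4 - p//100 + p//400) mod 7 = (1949 + 487 - 19 + 4) mod 7 = 2421 mod 7 = 6 -> Sunday (Mon=0 ... Sun=6)
Days before June (Jan-May): 151 days
Weekday index = (6 + 151) mod 7 = 3

Thursday


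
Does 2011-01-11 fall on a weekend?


Anchor: Jan 1, 2011. With p = 2011 - 1 = 2010: (p + p//4 - p//100 + p//400) mod 7 = (2010 + 502 - 20 + 5) mod 7 = 2497 mod 7 = 5 -> Saturday (Mon=0 ... Sun=6)
Day of year: 11; offset = 10
Weekday index = (5 + 10) mod 7 = 1 -> Tuesday
Weekend days: Saturday, Sunday

No


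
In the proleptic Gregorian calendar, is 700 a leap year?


Gregorian leap year rule: divisible by 4, but not by 100, unless also by 400.
700 is divisible by 100 but not 400 -> not a leap year

No


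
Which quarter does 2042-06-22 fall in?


Month: June (month 6)
Q1: Jan-Mar, Q2: Apr-Jun, Q3: Jul-Sep, Q4: Oct-Dec

Q2


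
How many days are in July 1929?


July 1929

31 days


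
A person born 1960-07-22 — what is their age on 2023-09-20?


Birth: 1960-07-22
Reference: 2023-09-20
Year difference: 2023 - 1960 = 63

63 years old


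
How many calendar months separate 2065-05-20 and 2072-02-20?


From May 2065 to February 2072
7 years * 12 = 84 months, minus 3 months = 81

81 months


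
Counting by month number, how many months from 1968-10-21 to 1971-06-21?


From October 1968 to June 1971
3 years * 12 = 36 months, minus 4 months = 32

32 months


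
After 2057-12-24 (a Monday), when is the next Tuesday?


Current: Monday
Target: Tuesday
Days ahead: 1

Next Tuesday: 2057-12-25


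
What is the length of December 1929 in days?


December 1929

31 days


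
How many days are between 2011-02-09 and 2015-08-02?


From 2011-02-09 to 2015-08-02
2011-02-09: days before February = 31; day of year = 31 + 9 = 40
2015-08-02: days before August = 31 + 28 + 31 + 30 + 31 + 30 + 31 = 212 (2015 is not a leap year); day of year = 212 + 2 = 214
Rest of 2011: 365 - 40 = 325
Full years 2012 (366), 2013 (365), 2014 (365): 1096
Total = 325 + 1096 + 214 = 1635

1635 days


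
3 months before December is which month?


December is month 12
12 - 3 = 9

September


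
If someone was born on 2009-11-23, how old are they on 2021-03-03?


Birth: 2009-11-23
Reference: 2021-03-03
Year difference: 2021 - 2009 = 12
Birthday not yet reached in 2021, subtract 1

11 years old


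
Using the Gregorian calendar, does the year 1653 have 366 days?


Gregorian leap year rule: divisible by 4, but not by 100, unless also by 400.
1653 is not divisible by 4 -> not a leap year

No


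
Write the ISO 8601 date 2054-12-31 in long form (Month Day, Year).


ISO 2054-12-31 parses as year=2054, month=12, day=31
Month 12 -> December

December 31, 2054


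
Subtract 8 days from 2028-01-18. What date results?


Start: 2028-01-18, subtract 8 days
18 - 8 = 10 stays within January 2028

Result: 2028-01-10


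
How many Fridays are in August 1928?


August 1928 has 31 days
Anchor: Jan 1, 1928. With p = 1928 - 1 = 1927: (p + p//4 - p//100 + p//400) mod 7 = (1927 + 481 - 19 + 4) mod 7 = 2393 mod 7 = 6 -> Sunday (Mon=0 ... Sun=6)
Days before August (Jan-Jul): 213; August 1 index = (6 + 213) mod 7 = 2 -> Wednesday
First Friday is August 3
Fridays: 3, 10, 17, 24, 31

5 Fridays
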